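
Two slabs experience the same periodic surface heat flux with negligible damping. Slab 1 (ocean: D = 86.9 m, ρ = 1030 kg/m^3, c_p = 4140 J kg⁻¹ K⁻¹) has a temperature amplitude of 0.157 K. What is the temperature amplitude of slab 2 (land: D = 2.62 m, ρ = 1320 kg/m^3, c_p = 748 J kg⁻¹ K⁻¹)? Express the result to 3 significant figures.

C_ocean = 3.71×10^8 J/(m²·K); C_land = 2.59×10^6 J/(m²·K).
A ∝ 1/C ⇒ A_land = A_ocean × C_ocean/C_land = 0.157 × 143 = 22.5 K.

22.5 K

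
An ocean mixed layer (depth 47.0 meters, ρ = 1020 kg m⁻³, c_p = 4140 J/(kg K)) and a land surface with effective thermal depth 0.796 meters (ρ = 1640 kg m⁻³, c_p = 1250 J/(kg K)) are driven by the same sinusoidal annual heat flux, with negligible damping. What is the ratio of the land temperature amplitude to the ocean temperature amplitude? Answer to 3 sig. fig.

122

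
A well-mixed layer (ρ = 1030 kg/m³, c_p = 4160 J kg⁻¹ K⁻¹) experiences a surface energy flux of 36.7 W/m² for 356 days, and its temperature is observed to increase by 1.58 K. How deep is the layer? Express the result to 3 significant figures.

167 m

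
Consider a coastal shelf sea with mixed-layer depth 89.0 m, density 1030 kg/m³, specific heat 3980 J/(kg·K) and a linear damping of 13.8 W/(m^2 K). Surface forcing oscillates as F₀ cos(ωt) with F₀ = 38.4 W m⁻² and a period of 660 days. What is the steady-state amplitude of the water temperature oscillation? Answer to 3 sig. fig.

Areal heat capacity C = ρ c_p D = 1030 × 3980 × 89.0 = 3.65×10^8 J/(m²·K).
Angular frequency ω = 2π / T = 2π / 5.70×10^7 s = 1.10×10^-7 s⁻¹.
√((Cω)² + λ²) = √((40.2)² + 13.8²) = 42.5 W/(m²·K).
Amplitude A = F₀ / √((Cω)²+λ²) = 38.4 / 42.5 = 0.903 K.

0.903 K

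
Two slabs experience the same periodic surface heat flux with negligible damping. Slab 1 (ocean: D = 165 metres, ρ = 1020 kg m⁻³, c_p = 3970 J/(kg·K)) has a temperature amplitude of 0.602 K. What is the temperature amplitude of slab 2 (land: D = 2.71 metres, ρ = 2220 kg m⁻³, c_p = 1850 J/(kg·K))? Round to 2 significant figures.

C_ocean = 6.68×10^8 J/(m²·K); C_land = 1.11×10^7 J/(m²·K).
A ∝ 1/C ⇒ A_land = A_ocean × C_ocean/C_land = 0.602 × 60.0 = 36.1 K.

36 K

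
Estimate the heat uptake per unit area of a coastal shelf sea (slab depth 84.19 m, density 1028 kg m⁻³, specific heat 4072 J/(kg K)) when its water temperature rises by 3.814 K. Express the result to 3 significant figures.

Areal heat capacity C = ρ c_p D = 1028 × 4072 × 84.19 = 3.52×10^8 J/(m²·K).
ΔQ = C ΔT = 3.52×10^8 × 3.814 = 1.34×10^9 J/m².

1.34×10^9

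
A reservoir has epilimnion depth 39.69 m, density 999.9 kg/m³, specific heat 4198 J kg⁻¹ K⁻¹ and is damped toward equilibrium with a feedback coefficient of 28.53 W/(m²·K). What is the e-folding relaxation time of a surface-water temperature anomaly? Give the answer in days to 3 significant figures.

Areal heat capacity C = ρ c_p D = 999.9 × 4198 × 39.69 = 1.67×10^8 J m⁻² K⁻¹.
Relaxation time τ = C / λ = 1.67×10^8 / 28.53 = 5.84×10^6 s.
In days: 5.84×10^6 s / (86400 s/day) = 67.6 days.

67.6 days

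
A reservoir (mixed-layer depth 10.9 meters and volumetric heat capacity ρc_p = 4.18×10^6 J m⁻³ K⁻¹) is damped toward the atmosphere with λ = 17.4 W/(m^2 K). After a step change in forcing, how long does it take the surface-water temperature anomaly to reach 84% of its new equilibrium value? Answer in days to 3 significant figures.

55.5 days

Areal heat capacity C = ρc_p × D = 4.18×10^6 × 10.9 = 4.56×10^7 J/(m²·K).
τ = C / λ = 4.56×10^7 / 17.4 = 2.62×10^6 s.
Fraction reached: 1 − e^(−t/τ) = 0.84 ⇒ t = −τ ln(1 − 0.84) = τ × 1.83.
t = 4.80×10^6 s = 55.5 days.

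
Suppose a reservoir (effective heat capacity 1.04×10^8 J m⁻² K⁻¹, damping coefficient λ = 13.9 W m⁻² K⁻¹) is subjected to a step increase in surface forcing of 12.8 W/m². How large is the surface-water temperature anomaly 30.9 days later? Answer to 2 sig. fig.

Areal heat capacity C = 1.04×10^8 J m⁻² K⁻¹ (given).
τ = C / λ = 1.04×10^8 / 13.9 = 7.48×10^6 s.
Equilibrium anomaly ΔT_eq = F / λ = 12.8 / 13.9 = 0.921 K.
t = 30.9 days = 2.67×10^6 s, so t/τ = 0.357.
ΔT(t) = ΔT_eq (1 − e^(−t/τ)) = 0.921 × (1 − e^−0.357) = 0.276 K.

0.28 K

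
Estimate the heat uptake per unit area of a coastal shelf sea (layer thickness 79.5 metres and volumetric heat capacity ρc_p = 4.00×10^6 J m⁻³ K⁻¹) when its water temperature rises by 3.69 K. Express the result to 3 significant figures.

1.17×10^9

Areal heat capacity C = ρc_p × D = 4.00×10^6 × 79.5 = 3.18×10^8 J/(m²·K).
ΔQ = C ΔT = 3.18×10^8 × 3.69 = 1.17×10^9 J/m².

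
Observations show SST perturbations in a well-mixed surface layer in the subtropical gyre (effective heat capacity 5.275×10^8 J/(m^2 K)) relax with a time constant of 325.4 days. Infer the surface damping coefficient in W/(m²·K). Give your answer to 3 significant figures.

18.8

Areal heat capacity C = 5.275×10^8 J/(m^2 K) (given).
τ = 325.4 days = 2.81×10^7 s.
λ = C / τ = 5.27×10^8 / 2.81×10^7 = 18.8 W/(m²·K).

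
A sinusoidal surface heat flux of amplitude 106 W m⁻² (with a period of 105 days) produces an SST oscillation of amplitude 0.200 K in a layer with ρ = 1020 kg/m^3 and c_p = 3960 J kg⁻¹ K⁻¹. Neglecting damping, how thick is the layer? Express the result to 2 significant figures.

190 m

ω = 2π / 9.07×10^6 s = 6.93×10^-7 s⁻¹.
Required C = F₀ / (A ω) = 106 / (0.200 × 6.93×10^-7) = 7.65×10^8 J/(m²·K).
D = C / (ρ c_p) = 7.65×10^8 / (1020 × 3960) = 189 m.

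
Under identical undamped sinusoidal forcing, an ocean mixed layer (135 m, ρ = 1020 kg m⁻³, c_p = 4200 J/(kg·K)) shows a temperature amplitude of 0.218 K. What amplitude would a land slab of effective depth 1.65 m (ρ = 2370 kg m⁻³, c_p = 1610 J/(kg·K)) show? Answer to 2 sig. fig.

C_ocean = 5.78×10^8 J/(m²·K); C_land = 6.30×10^6 J/(m²·K).
A ∝ 1/C ⇒ A_land = A_ocean × C_ocean/C_land = 0.218 × 91.9 = 20.0 K.

20 K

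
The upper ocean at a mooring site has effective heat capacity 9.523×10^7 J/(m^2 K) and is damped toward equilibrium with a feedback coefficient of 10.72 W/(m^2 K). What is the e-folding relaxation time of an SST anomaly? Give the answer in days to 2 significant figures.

Areal heat capacity C = 9.523×10^7 J/(m^2 K) (given).
Relaxation time τ = C / λ = 9.52×10^7 / 10.72 = 8.88×10^6 s.
In days: 8.88×10^6 s / (86400 s/day) = 103 days.

100 days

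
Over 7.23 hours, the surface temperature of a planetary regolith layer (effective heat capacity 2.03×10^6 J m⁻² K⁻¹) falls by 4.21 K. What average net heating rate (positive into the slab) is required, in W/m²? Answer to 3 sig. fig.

Areal heat capacity C = 2.03×10^6 J m⁻² K⁻¹ (given).
Required heat per unit area: Q = C ΔT = 2.03×10^6 × -4.21 = -8.55×10^6 J/m².
Flux F = Q / Δt = -8.55×10^6 / 26000 s = -328 W/m².

-328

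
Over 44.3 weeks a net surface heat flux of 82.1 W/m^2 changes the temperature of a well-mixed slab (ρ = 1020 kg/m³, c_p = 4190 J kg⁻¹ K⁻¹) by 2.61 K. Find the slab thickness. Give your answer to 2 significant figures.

200 m

Heat input Q = F Δt = 82.1 × 2.68×10^7 s = 2.20×10^9 J/m².
Required areal heat capacity C = Q / ΔT = 8.43×10^8 J/(m²·K).
Depth D = C / (ρ c_p) = 8.43×10^8 / (1020 × 4190) = 197 m.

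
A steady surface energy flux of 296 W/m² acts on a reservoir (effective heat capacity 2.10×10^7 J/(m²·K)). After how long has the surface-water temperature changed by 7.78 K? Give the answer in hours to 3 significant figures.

153 hours

Areal heat capacity C = 2.10×10^7 J/(m²·K) (given).
Time required: Δt = C ΔT / F = 2.10×10^7 × 7.78 / 296 = 5.52×10^5 s.
In hours: 5.52×10^5 s / (3600 s/hour) = 153 hours.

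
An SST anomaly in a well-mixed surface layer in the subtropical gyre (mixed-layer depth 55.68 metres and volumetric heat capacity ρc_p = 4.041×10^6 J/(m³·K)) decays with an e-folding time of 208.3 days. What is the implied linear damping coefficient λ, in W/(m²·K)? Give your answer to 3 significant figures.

12.5

Areal heat capacity C = ρc_p × D = 4.041×10^6 × 55.68 = 2.25×10^8 J/(m²·K).
τ = 208.3 days = 1.80×10^7 s.
λ = C / τ = 2.25×10^8 / 1.80×10^7 = 12.5 W/(m²·K).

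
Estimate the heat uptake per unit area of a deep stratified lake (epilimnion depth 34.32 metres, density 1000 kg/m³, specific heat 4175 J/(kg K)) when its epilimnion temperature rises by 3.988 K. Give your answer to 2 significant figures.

Areal heat capacity C = ρ c_p D = 1000 × 4175 × 34.32 = 1.43×10^8 J m⁻² K⁻¹.
ΔQ = C ΔT = 1.43×10^8 × 3.988 = 5.71×10^8 J/m².

5.7×10^8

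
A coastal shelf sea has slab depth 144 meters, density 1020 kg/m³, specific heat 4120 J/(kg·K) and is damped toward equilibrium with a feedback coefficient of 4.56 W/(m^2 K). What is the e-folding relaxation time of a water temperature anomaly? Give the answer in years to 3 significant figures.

Areal heat capacity C = ρ c_p D = 1020 × 4120 × 144 = 6.05×10^8 J m⁻² K⁻¹.
Relaxation time τ = C / λ = 6.05×10^8 / 4.56 = 1.33×10^8 s.
In years: 1.33×10^8 s / (3.156×10^7 s/year) = 4.21 years.

4.21 years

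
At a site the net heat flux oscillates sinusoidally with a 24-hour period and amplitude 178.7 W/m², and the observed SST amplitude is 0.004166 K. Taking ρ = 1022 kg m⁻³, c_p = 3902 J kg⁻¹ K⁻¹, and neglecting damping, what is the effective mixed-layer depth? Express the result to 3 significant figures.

ω = 2π / 86400 s = 7.27×10^-5 s⁻¹.
Required C = F₀ / (A ω) = 178.7 / (0.004166 × 7.27×10^-5) = 5.90×10^8 J/(m²·K).
D = C / (ρ c_p) = 5.90×10^8 / (1022 × 3902) = 148 m.

148 m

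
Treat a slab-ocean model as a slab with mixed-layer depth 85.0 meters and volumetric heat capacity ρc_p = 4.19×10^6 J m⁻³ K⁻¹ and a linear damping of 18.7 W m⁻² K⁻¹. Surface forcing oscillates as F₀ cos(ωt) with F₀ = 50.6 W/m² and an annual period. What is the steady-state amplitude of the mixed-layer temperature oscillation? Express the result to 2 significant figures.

Areal heat capacity C = ρc_p × D = 4.19×10^6 × 85.0 = 3.56×10^8 J/(m^2 K).
Angular frequency ω = 2π / T = 2π / 3.15×10^7 s = 1.99×10^-7 s⁻¹.
√((Cω)² + λ²) = √((71.0)² + 18.7²) = 73.4 W/(m²·K).
Amplitude A = F₀ / √((Cω)²+λ²) = 50.6 / 73.4 = 0.690 K.

0.69 K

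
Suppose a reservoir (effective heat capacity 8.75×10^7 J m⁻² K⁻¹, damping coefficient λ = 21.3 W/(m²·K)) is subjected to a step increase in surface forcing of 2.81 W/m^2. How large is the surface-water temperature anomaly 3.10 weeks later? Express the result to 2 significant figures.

Areal heat capacity C = 8.75×10^7 J m⁻² K⁻¹ (given).
τ = C / λ = 8.75×10^7 / 21.3 = 4.11×10^6 s.
Equilibrium anomaly ΔT_eq = F / λ = 2.81 / 21.3 = 0.132 K.
t = 3.10 weeks = 1.87×10^6 s, so t/τ = 0.456.
ΔT(t) = ΔT_eq (1 − e^(−t/τ)) = 0.132 × (1 − e^−0.456) = 0.0483 K.

0.048 K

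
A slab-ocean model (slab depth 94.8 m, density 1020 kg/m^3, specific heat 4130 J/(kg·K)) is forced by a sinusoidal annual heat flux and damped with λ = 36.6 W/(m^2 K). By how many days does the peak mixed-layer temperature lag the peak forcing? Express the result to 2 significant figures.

66 days

Areal heat capacity C = ρ c_p D = 1020 × 4130 × 94.8 = 3.99×10^8 J m⁻² K⁻¹.
ω = 2π / 3.15×10^7 s = 1.99×10^-7 s⁻¹.
Phase lag φ = arctan(Cω/λ) = arctan(79.6/36.6) = 1.14 rad.
Time lag = φ / ω = 1.14 / 1.99×10^-7 = 5.72×10^6 s = 66.2 days.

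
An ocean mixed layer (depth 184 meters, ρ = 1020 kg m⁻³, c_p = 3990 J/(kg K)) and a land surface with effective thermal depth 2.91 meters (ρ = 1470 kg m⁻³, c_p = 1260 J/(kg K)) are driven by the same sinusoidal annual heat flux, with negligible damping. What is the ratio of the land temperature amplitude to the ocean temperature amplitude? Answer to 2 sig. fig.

C_ocean = 1020 × 3990 × 184 = 7.49×10^8 J/(m²·K).
C_land = 1470 × 1260 × 2.91 = 5.39×10^6 J/(m²·K).
Undamped amplitude ∝ 1/C, so A_land/A_ocean = C_ocean/C_land = 139.

140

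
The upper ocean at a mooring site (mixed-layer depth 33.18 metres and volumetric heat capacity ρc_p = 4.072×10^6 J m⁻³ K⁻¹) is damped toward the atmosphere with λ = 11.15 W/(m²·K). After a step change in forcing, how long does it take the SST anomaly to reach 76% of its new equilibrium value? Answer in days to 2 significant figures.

200 days

Areal heat capacity C = ρc_p × D = 4.072×10^6 × 33.18 = 1.35×10^8 J/(m²·K).
τ = C / λ = 1.35×10^8 / 11.15 = 1.21×10^7 s.
Fraction reached: 1 − e^(−t/τ) = 0.76 ⇒ t = −τ ln(1 − 0.76) = τ × 1.43.
t = 1.73×10^7 s = 200 days.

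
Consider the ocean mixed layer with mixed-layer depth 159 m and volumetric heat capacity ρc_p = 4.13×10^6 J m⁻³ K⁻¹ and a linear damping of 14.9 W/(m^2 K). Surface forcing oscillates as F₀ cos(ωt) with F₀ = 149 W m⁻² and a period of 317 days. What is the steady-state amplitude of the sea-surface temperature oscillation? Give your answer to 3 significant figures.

Areal heat capacity C = ρc_p × D = 4.13×10^6 × 159 = 6.57×10^8 J/(m²·K).
Angular frequency ω = 2π / T = 2π / 2.74×10^7 s = 2.29×10^-7 s⁻¹.
√((Cω)² + λ²) = √((151)² + 14.9²) = 151 W/(m²·K).
Amplitude A = F₀ / √((Cω)²+λ²) = 149 / 151 = 0.984 K.

0.984 K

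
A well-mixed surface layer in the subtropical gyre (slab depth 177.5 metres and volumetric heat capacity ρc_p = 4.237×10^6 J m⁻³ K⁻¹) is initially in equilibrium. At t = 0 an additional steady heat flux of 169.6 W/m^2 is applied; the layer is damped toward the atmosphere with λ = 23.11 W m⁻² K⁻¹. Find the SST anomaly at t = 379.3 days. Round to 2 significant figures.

4.7 K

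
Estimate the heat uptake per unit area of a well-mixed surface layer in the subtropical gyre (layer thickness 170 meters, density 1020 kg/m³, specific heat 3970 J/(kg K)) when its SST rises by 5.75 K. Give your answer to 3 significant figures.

Areal heat capacity C = ρ c_p D = 1020 × 3970 × 170 = 6.88×10^8 J m⁻² K⁻¹.
ΔQ = C ΔT = 6.88×10^8 × 5.75 = 3.96×10^9 J/m².

3.96×10^9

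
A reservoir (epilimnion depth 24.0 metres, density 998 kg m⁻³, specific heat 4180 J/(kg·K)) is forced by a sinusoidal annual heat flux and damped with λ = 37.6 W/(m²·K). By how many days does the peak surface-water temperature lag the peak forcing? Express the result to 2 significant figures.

28 days

Areal heat capacity C = ρ c_p D = 998 × 4180 × 24.0 = 1.00×10^8 J/(m^2 K).
ω = 2π / 3.15×10^7 s = 1.99×10^-7 s⁻¹.
Phase lag φ = arctan(Cω/λ) = arctan(19.9/37.6) = 0.488 rad.
Time lag = φ / ω = 0.488 / 1.99×10^-7 = 2.45×10^6 s = 28.3 days.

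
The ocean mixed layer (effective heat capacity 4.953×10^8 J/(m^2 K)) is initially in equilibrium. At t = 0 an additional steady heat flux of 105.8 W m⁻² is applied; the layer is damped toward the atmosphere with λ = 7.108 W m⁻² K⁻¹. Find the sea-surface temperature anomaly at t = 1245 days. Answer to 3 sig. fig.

Areal heat capacity C = 4.953×10^8 J/(m^2 K) (given).
τ = C / λ = 4.95×10^8 / 7.108 = 6.97×10^7 s.
Equilibrium anomaly ΔT_eq = F / λ = 105.8 / 7.108 = 14.9 K.
t = 1245 days = 1.08×10^8 s, so t/τ = 1.54.
ΔT(t) = ΔT_eq (1 − e^(−t/τ)) = 14.9 × (1 − e^−1.54) = 11.7 K.

11.7 K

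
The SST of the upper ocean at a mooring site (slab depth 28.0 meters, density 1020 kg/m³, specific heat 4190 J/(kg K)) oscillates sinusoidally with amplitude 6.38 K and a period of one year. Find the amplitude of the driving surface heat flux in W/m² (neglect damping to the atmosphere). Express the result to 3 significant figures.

Areal heat capacity C = ρ c_p D = 1020 × 4190 × 28.0 = 1.20×10^8 J/(m^2 K).
ω = 2π / 3.15×10^7 s = 1.99×10^-7 s⁻¹.
Cω = 1.20×10^8 × 1.99×10^-7 = 23.8 W/(m²·K).
F₀ = A × Cω = 6.38 × 23.8 = 152 W/m².

152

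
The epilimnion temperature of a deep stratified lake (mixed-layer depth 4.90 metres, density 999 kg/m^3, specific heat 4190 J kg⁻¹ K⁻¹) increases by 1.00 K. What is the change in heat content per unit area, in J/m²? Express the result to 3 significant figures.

Areal heat capacity C = ρ c_p D = 999 × 4190 × 4.90 = 2.05×10^7 J/(m²·K).
ΔQ = C ΔT = 2.05×10^7 × 1.00 = 2.05×10^7 J/m².

2.05×10^7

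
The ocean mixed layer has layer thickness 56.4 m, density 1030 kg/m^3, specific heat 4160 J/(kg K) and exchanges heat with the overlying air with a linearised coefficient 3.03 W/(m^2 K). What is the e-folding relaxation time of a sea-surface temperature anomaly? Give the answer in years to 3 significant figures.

2.53 years

Areal heat capacity C = ρ c_p D = 1030 × 4160 × 56.4 = 2.42×10^8 J m⁻² K⁻¹.
Relaxation time τ = C / λ = 2.42×10^8 / 3.03 = 7.98×10^7 s.
In years: 7.98×10^7 s / (3.156×10^7 s/year) = 2.53 years.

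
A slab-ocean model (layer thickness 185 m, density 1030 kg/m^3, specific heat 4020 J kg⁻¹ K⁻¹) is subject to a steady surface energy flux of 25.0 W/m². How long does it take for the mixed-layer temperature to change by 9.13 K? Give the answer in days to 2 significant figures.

3200 days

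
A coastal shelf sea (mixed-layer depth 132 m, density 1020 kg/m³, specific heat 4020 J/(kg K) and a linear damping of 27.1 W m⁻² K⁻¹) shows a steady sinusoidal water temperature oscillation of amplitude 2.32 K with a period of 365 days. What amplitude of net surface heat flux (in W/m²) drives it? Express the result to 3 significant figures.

258

Areal heat capacity C = ρ c_p D = 1020 × 4020 × 132 = 5.41×10^8 J/(m^2 K).
ω = 2π / 3.15×10^7 s = 1.99×10^-7 s⁻¹.
√((Cω)² + λ²) = √((108)² + 27.1²) = 111 W/(m²·K).
F₀ = A × √((Cω)²+λ²) = 2.32 × 111 = 258 W/m².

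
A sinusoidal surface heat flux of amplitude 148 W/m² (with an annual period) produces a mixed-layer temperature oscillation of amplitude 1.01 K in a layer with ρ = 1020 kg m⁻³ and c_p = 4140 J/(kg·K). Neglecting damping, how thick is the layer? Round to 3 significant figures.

ω = 2π / 3.15×10^7 s = 1.99×10^-7 s⁻¹.
Required C = F₀ / (A ω) = 148 / (1.01 × 1.99×10^-7) = 7.35×10^8 J/(m²·K).
D = C / (ρ c_p) = 7.35×10^8 / (1020 × 4140) = 174 m.

174 m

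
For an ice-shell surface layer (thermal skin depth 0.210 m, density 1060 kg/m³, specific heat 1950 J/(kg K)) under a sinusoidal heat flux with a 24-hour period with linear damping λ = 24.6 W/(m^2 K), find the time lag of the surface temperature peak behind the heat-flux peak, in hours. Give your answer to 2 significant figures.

3.5 hours

Areal heat capacity C = ρ c_p D = 1060 × 1950 × 0.210 = 4.34×10^5 J/(m^2 K).
ω = 2π / 86400 s = 7.27×10^-5 s⁻¹.
Phase lag φ = arctan(Cω/λ) = arctan(31.6/24.6) = 0.909 rad.
Time lag = φ / ω = 0.909 / 7.27×10^-5 = 12500 s = 3.47 hours.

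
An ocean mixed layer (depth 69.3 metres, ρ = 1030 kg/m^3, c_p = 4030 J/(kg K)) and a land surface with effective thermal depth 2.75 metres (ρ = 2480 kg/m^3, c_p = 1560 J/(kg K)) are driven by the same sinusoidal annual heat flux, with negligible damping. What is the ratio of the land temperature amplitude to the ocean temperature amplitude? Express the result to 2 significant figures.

27

C_ocean = 1030 × 4030 × 69.3 = 2.88×10^8 J/(m²·K).
C_land = 2480 × 1560 × 2.75 = 1.06×10^7 J/(m²·K).
Undamped amplitude ∝ 1/C, so A_land/A_ocean = C_ocean/C_land = 27.0.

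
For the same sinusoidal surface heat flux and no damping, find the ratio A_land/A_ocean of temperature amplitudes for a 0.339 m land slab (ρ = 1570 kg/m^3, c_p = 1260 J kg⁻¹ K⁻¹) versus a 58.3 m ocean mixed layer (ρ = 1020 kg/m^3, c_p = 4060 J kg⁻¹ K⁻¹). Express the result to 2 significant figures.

360

C_ocean = 1020 × 4060 × 58.3 = 2.41×10^8 J/(m²·K).
C_land = 1570 × 1260 × 0.339 = 6.71×10^5 J/(m²·K).
Undamped amplitude ∝ 1/C, so A_land/A_ocean = C_ocean/C_land = 360.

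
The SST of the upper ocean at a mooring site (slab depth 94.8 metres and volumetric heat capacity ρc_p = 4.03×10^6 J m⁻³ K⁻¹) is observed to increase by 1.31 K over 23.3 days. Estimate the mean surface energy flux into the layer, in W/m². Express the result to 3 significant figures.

249

Areal heat capacity C = ρc_p × D = 4.03×10^6 × 94.8 = 3.82×10^8 J/(m^2 K).
Required heat per unit area: Q = C ΔT = 3.82×10^8 × 1.31 = 5.00×10^8 J/m².
Flux F = Q / Δt = 5.00×10^8 / 2.01×10^6 s = 249 W/m².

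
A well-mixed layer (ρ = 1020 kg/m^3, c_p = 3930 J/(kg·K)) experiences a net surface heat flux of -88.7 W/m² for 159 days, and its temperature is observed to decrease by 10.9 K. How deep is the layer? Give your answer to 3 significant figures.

Heat input Q = F Δt = -88.7 × 1.37×10^7 s = -1.22×10^9 J/m².
Required areal heat capacity C = Q / ΔT = 1.12×10^8 J/(m²·K).
Depth D = C / (ρ c_p) = 1.12×10^8 / (1020 × 3930) = 27.9 m.

27.9 m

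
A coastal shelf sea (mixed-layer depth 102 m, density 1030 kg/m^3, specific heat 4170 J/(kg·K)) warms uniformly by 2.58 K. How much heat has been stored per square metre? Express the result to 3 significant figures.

Areal heat capacity C = ρ c_p D = 1030 × 4170 × 102 = 4.38×10^8 J m⁻² K⁻¹.
ΔQ = C ΔT = 4.38×10^8 × 2.58 = 1.13×10^9 J/m².

1.13×10^9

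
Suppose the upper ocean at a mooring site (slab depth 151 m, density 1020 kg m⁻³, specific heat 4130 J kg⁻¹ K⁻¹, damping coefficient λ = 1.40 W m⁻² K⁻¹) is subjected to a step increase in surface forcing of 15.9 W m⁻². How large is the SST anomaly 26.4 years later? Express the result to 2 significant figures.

9.5 K

Areal heat capacity C = ρ c_p D = 1020 × 4130 × 151 = 6.36×10^8 J/(m²·K).
τ = C / λ = 6.36×10^8 / 1.40 = 4.54×10^8 s.
Equilibrium anomaly ΔT_eq = F / λ = 15.9 / 1.40 = 11.4 K.
t = 26.4 years = 8.33×10^8 s, so t/τ = 1.83.
ΔT(t) = ΔT_eq (1 − e^(−t/τ)) = 11.4 × (1 − e^−1.83) = 9.54 K.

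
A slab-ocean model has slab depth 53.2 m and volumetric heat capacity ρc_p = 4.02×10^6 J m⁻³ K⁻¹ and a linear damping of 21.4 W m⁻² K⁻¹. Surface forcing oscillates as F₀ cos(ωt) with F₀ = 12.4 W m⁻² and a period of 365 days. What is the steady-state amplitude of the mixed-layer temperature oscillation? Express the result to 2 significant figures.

0.26 K

Areal heat capacity C = ρc_p × D = 4.02×10^6 × 53.2 = 2.14×10^8 J/(m^2 K).
Angular frequency ω = 2π / T = 2π / 3.15×10^7 s = 1.99×10^-7 s⁻¹.
√((Cω)² + λ²) = √((42.6)² + 21.4²) = 47.7 W/(m²·K).
Amplitude A = F₀ / √((Cω)²+λ²) = 12.4 / 47.7 = 0.260 K.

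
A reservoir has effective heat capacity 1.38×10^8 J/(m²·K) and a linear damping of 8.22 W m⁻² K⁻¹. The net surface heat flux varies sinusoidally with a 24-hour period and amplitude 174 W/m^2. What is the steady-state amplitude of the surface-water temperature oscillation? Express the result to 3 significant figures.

0.0173 K

Areal heat capacity C = 1.38×10^8 J/(m²·K) (given).
Angular frequency ω = 2π / T = 2π / 86400 s = 7.27×10^-5 s⁻¹.
√((Cω)² + λ²) = √((10000)² + 8.22²) = 10000 W/(m²·K).
Amplitude A = F₀ / √((Cω)²+λ²) = 174 / 10000 = 0.0173 K.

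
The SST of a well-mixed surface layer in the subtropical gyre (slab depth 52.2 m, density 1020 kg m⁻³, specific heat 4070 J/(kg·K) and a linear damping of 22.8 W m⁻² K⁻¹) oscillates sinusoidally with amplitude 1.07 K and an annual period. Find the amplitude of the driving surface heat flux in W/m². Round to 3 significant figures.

Areal heat capacity C = ρ c_p D = 1020 × 4070 × 52.2 = 2.17×10^8 J/(m²·K).
ω = 2π / 3.15×10^7 s = 1.99×10^-7 s⁻¹.
√((Cω)² + λ²) = √((43.2)² + 22.8²) = 48.8 W/(m²·K).
F₀ = A × √((Cω)²+λ²) = 1.07 × 48.8 = 52.2 W/m².

52.2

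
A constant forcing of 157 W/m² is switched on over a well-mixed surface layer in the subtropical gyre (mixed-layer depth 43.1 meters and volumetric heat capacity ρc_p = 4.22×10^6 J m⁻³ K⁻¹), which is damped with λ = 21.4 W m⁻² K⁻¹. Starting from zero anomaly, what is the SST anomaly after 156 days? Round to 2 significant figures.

5.8 K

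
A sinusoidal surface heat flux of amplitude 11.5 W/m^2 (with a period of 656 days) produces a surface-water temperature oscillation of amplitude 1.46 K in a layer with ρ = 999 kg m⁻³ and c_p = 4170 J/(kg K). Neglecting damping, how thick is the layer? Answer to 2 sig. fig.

ω = 2π / 5.67×10^7 s = 1.11×10^-7 s⁻¹.
Required C = F₀ / (A ω) = 11.5 / (1.46 × 1.11×10^-7) = 7.11×10^7 J/(m²·K).
D = C / (ρ c_p) = 7.11×10^7 / (999 × 4170) = 17.1 m.

17 m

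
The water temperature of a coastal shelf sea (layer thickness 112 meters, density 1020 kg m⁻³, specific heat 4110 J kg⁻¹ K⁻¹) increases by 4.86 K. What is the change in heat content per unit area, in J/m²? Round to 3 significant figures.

2.28×10^9

Areal heat capacity C = ρ c_p D = 1020 × 4110 × 112 = 4.70×10^8 J/(m²·K).
ΔQ = C ΔT = 4.70×10^8 × 4.86 = 2.28×10^9 J/m².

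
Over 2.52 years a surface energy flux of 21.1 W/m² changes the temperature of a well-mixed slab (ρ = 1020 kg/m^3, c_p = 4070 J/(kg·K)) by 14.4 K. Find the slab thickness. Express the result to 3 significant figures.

Heat input Q = F Δt = 21.1 × 7.95×10^7 s = 1.68×10^9 J/m².
Required areal heat capacity C = Q / ΔT = 1.17×10^8 J/(m²·K).
Depth D = C / (ρ c_p) = 1.17×10^8 / (1020 × 4070) = 28.1 m.

28.1 m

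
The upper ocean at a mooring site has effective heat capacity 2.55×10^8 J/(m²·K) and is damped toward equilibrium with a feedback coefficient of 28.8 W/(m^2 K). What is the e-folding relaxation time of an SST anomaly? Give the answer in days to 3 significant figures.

102 days

Areal heat capacity C = 2.55×10^8 J/(m²·K) (given).
Relaxation time τ = C / λ = 2.55×10^8 / 28.8 = 8.85×10^6 s.
In days: 8.85×10^6 s / (86400 s/day) = 102 days.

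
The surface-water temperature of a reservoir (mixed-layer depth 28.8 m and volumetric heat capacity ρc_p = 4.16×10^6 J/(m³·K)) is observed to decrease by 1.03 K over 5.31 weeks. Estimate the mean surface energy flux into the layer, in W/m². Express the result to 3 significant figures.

Areal heat capacity C = ρc_p × D = 4.16×10^6 × 28.8 = 1.20×10^8 J/(m^2 K).
Required heat per unit area: Q = C ΔT = 1.20×10^8 × -1.03 = -1.23×10^8 J/m².
Flux F = Q / Δt = -1.23×10^8 / 3.21×10^6 s = -38.4 W/m².

-38.4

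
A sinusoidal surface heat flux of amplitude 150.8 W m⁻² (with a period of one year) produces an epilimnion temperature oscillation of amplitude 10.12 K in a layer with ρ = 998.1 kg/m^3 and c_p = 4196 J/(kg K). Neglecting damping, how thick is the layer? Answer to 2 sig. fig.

ω = 2π / 3.15×10^7 s = 1.99×10^-7 s⁻¹.
Required C = F₀ / (A ω) = 150.8 / (10.12 × 1.99×10^-7) = 7.48×10^7 J/(m²·K).
D = C / (ρ c_p) = 7.48×10^7 / (998.1 × 4196) = 17.9 m.

18 m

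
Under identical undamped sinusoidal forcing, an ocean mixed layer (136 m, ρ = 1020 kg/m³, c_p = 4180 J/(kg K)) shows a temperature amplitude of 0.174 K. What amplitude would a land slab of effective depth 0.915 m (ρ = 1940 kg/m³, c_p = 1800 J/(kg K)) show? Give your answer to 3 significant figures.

31.6 K

C_ocean = 5.80×10^8 J/(m²·K); C_land = 3.20×10^6 J/(m²·K).
A ∝ 1/C ⇒ A_land = A_ocean × C_ocean/C_land = 0.174 × 181 = 31.6 K.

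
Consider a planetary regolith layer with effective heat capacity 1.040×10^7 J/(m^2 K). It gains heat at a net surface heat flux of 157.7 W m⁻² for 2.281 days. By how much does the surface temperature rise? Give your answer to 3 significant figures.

2.99 K

Areal heat capacity C = 1.040×10^7 J/(m^2 K) (given).
Net heat input Q = F Δt = 157.7 × (2.281 days × 86400 s/day) = 3.11×10^7 J/m².
ΔT = Q / C = 3.11×10^7 / 1.04×10^7 = 2.99 K.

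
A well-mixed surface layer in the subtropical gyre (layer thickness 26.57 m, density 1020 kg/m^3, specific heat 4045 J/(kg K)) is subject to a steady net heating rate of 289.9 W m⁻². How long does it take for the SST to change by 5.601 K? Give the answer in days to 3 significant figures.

24.5 days

Areal heat capacity C = ρ c_p D = 1020 × 4045 × 26.57 = 1.10×10^8 J m⁻² K⁻¹.
Time required: Δt = C ΔT / F = 1.10×10^8 × 5.601 / 289.9 = 2.12×10^6 s.
In days: 2.12×10^6 s / (86400 s/day) = 24.5 days.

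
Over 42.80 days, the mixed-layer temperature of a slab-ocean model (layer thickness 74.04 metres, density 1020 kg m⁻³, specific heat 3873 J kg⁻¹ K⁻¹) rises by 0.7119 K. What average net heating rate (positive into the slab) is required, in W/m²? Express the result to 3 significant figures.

56.3

Areal heat capacity C = ρ c_p D = 1020 × 3873 × 74.04 = 2.92×10^8 J m⁻² K⁻¹.
Required heat per unit area: Q = C ΔT = 2.92×10^8 × 0.7119 = 2.08×10^8 J/m².
Flux F = Q / Δt = 2.08×10^8 / 3.70×10^6 s = 56.3 W/m².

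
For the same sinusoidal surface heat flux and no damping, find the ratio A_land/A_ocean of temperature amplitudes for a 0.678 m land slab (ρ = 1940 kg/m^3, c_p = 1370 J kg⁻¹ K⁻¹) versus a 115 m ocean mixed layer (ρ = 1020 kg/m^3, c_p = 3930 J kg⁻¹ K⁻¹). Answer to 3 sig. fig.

C_ocean = 1020 × 3930 × 115 = 4.61×10^8 J/(m²·K).
C_land = 1940 × 1370 × 0.678 = 1.80×10^6 J/(m²·K).
Undamped amplitude ∝ 1/C, so A_land/A_ocean = C_ocean/C_land = 256.

256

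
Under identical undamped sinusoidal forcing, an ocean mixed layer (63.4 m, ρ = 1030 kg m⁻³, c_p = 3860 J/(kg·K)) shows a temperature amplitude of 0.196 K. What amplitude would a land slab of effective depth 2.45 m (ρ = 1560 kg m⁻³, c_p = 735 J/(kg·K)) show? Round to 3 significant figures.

17.6 K

C_ocean = 2.52×10^8 J/(m²·K); C_land = 2.81×10^6 J/(m²·K).
A ∝ 1/C ⇒ A_land = A_ocean × C_ocean/C_land = 0.196 × 89.7 = 17.6 K.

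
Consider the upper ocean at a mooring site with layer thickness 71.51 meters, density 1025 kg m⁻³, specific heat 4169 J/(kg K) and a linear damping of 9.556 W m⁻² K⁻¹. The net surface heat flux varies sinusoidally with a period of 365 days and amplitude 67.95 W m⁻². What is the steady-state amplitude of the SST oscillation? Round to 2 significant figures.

1.1 K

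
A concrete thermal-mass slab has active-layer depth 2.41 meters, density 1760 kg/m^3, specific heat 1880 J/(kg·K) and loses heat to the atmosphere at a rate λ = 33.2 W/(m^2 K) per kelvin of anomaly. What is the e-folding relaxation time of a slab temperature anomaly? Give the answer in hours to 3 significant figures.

Areal heat capacity C = ρ c_p D = 1760 × 1880 × 2.41 = 7.97×10^6 J/(m^2 K).
Relaxation time τ = C / λ = 7.97×10^6 / 33.2 = 2.40×10^5 s.
In hours: 2.40×10^5 s / (3600 s/hour) = 66.7 hours.

66.7 hours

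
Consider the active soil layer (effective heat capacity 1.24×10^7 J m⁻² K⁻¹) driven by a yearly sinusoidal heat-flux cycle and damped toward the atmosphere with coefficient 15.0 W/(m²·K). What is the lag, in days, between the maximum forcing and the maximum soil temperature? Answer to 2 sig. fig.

9.5 days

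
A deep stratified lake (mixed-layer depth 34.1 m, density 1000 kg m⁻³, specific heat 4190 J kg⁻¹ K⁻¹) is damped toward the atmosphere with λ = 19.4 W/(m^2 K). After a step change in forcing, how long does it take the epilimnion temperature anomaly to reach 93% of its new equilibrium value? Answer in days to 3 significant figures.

227 days

Areal heat capacity C = ρ c_p D = 1000 × 4190 × 34.1 = 1.43×10^8 J/(m^2 K).
τ = C / λ = 1.43×10^8 / 19.4 = 7.36×10^6 s.
Fraction reached: 1 − e^(−t/τ) = 0.93 ⇒ t = −τ ln(1 − 0.93) = τ × 2.66.
t = 1.96×10^7 s = 227 days.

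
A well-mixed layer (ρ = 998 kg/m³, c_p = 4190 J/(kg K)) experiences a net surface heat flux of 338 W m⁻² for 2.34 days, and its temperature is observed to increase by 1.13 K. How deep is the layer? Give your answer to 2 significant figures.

14 m

Heat input Q = F Δt = 338 × 2.02×10^5 s = 6.83×10^7 J/m².
Required areal heat capacity C = Q / ΔT = 6.05×10^7 J/(m²·K).
Depth D = C / (ρ c_p) = 6.05×10^7 / (998 × 4190) = 14.5 m.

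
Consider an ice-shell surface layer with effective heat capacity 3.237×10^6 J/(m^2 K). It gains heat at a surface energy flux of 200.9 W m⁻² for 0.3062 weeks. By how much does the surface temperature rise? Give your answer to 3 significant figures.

Areal heat capacity C = 3.237×10^6 J/(m^2 K) (given).
Net heat input Q = F Δt = 200.9 × (0.3062 weeks × 6.048×10^5 s/week) = 3.72×10^7 J/m².
ΔT = Q / C = 3.72×10^7 / 3.24×10^6 = 11.5 K.

11.5 K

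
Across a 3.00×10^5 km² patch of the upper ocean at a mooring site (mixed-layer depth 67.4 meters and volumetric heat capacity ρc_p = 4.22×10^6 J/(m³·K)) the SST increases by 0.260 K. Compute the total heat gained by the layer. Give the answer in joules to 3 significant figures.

2.22×10^19 J

Areal heat capacity C = ρc_p × D = 4.22×10^6 × 67.4 = 2.84×10^8 J/(m²·K).
Heat per unit area: q = C ΔT = 2.84×10^8 × 0.260 = 7.40×10^7 J/m².
Total heat: Q = q × A = 7.40×10^7 × (3.00×10^5 × 10⁶ m²) = 2.22×10^19 J.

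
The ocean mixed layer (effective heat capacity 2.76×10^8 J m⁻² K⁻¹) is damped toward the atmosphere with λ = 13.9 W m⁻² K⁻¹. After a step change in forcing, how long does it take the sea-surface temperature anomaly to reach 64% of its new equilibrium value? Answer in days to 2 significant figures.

Areal heat capacity C = 2.76×10^8 J m⁻² K⁻¹ (given).
τ = C / λ = 2.76×10^8 / 13.9 = 1.99×10^7 s.
Fraction reached: 1 − e^(−t/τ) = 0.64 ⇒ t = −τ ln(1 − 0.64) = τ × 1.02.
t = 2.03×10^7 s = 235 days.

230 days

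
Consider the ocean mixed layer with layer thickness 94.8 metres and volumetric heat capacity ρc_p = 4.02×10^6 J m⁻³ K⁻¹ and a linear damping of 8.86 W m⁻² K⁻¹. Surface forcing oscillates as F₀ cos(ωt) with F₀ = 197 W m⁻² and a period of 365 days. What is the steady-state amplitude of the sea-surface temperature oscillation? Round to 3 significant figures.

Areal heat capacity C = ρc_p × D = 4.02×10^6 × 94.8 = 3.81×10^8 J/(m^2 K).
Angular frequency ω = 2π / T = 2π / 3.15×10^7 s = 1.99×10^-7 s⁻¹.
√((Cω)² + λ²) = √((75.9)² + 8.86²) = 76.4 W/(m²·K).
Amplitude A = F₀ / √((Cω)²+λ²) = 197 / 76.4 = 2.58 K.

2.58 K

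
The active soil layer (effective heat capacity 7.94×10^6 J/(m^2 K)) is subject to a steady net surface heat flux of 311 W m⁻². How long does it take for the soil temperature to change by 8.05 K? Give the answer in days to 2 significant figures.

Areal heat capacity C = 7.94×10^6 J/(m^2 K) (given).
Time required: Δt = C ΔT / F = 7.94×10^6 × 8.05 / 311 = 2.06×10^5 s.
In days: 2.06×10^5 s / (86400 s/day) = 2.38 days.

2.4 days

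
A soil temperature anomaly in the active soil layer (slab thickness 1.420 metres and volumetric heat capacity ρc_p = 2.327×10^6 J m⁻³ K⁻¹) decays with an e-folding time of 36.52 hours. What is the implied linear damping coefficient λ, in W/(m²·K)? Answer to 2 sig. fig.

25

Areal heat capacity C = ρc_p × D = 2.327×10^6 × 1.420 = 3.30×10^6 J/(m^2 K).
τ = 36.52 hours = 1.31×10^5 s.
λ = C / τ = 3.30×10^6 / 1.31×10^5 = 25.1 W/(m²·K).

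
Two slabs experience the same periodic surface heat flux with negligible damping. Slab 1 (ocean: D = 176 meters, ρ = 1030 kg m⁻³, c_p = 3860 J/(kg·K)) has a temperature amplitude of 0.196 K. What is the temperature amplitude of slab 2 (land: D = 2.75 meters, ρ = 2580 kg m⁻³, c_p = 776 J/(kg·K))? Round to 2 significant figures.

C_ocean = 7.00×10^8 J/(m²·K); C_land = 5.51×10^6 J/(m²·K).
A ∝ 1/C ⇒ A_land = A_ocean × C_ocean/C_land = 0.196 × 127 = 24.9 K.

25 K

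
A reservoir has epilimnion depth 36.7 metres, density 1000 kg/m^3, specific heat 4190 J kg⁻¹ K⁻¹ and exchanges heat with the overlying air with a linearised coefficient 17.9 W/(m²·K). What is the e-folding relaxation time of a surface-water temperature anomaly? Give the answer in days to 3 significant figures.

Areal heat capacity C = ρ c_p D = 1000 × 4190 × 36.7 = 1.54×10^8 J/(m²·K).
Relaxation time τ = C / λ = 1.54×10^8 / 17.9 = 8.59×10^6 s.
In days: 8.59×10^6 s / (86400 s/day) = 99.4 days.

99.4 days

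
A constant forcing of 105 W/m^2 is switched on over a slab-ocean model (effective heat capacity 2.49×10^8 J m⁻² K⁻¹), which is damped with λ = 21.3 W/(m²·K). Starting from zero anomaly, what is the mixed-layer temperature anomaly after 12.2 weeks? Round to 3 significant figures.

Areal heat capacity C = 2.49×10^8 J m⁻² K⁻¹ (given).
τ = C / λ = 2.49×10^8 / 21.3 = 1.17×10^7 s.
Equilibrium anomaly ΔT_eq = F / λ = 105 / 21.3 = 4.93 K.
t = 12.2 weeks = 7.38×10^6 s, so t/τ = 0.631.
ΔT(t) = ΔT_eq (1 − e^(−t/τ)) = 4.93 × (1 − e^−0.631) = 2.31 K.

2.31 K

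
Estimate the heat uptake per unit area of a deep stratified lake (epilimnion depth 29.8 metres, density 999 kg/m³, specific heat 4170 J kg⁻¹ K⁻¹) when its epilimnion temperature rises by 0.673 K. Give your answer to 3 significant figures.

8.35×10^7

Areal heat capacity C = ρ c_p D = 999 × 4170 × 29.8 = 1.24×10^8 J/(m²·K).
ΔQ = C ΔT = 1.24×10^8 × 0.673 = 8.35×10^7 J/m².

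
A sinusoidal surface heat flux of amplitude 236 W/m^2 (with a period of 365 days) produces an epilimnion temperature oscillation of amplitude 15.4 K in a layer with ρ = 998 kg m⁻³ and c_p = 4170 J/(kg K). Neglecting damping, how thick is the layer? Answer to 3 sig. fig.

ω = 2π / 3.15×10^7 s = 1.99×10^-7 s⁻¹.
Required C = F₀ / (A ω) = 236 / (15.4 × 1.99×10^-7) = 7.69×10^7 J/(m²·K).
D = C / (ρ c_p) = 7.69×10^7 / (998 × 4170) = 18.5 m.

18.5 m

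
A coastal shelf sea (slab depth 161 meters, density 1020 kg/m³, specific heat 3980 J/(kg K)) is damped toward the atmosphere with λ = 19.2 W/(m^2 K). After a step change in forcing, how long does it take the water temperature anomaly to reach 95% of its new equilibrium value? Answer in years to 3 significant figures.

Areal heat capacity C = ρ c_p D = 1020 × 3980 × 161 = 6.54×10^8 J m⁻² K⁻¹.
τ = C / λ = 6.54×10^8 / 19.2 = 3.40×10^7 s.
Fraction reached: 1 − e^(−t/τ) = 0.95 ⇒ t = −τ ln(1 − 0.95) = τ × 3.00.
t = 1.02×10^8 s = 3.23 years.

3.23 years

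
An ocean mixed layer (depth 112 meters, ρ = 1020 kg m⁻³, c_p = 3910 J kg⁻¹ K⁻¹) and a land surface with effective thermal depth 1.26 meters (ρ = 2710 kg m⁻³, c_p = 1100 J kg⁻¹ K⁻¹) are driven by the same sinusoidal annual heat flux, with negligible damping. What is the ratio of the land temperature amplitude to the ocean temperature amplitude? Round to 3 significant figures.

C_ocean = 1020 × 3910 × 112 = 4.47×10^8 J/(m²·K).
C_land = 2710 × 1100 × 1.26 = 3.76×10^6 J/(m²·K).
Undamped amplitude ∝ 1/C, so A_land/A_ocean = C_ocean/C_land = 119.

119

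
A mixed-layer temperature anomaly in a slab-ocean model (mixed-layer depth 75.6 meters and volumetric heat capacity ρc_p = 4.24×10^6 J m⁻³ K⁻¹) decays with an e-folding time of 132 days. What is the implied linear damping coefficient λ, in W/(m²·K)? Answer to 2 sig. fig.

28

Areal heat capacity C = ρc_p × D = 4.24×10^6 × 75.6 = 3.21×10^8 J/(m²·K).
τ = 132 days = 1.14×10^7 s.
λ = C / τ = 3.21×10^8 / 1.14×10^7 = 28.1 W/(m²·K).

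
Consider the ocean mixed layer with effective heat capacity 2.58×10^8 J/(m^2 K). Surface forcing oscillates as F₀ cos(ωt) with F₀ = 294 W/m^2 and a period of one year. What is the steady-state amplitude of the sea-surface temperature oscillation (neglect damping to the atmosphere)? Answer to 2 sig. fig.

5.7 K

Areal heat capacity C = 2.58×10^8 J/(m^2 K) (given).
Angular frequency ω = 2π / T = 2π / 3.15×10^7 s = 1.99×10^-7 s⁻¹.
Cω = 2.58×10^8 × 1.99×10^-7 = 51.4 W/(m²·K).
Amplitude A = F₀ / (Cω) = 294 / 51.4 = 5.72 K.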